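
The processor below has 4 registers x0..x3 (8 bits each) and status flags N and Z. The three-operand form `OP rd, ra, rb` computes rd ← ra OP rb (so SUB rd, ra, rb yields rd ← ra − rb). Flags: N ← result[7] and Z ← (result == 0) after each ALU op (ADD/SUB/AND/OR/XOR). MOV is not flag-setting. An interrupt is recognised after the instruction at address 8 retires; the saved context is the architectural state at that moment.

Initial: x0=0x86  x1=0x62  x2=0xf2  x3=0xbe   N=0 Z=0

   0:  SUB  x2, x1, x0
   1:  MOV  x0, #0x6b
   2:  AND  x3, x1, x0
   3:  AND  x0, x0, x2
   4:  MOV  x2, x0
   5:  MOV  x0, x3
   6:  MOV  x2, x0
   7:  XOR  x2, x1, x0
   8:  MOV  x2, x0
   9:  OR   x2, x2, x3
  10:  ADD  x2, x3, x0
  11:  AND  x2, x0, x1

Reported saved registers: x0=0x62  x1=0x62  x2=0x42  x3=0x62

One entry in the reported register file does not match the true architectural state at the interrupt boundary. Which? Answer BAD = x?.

BAD = x2

after  0: x0=0x86 x1=0x62 x2=0xdc x3=0xbe  N=1 Z=0
after  1: x0=0x6b x1=0x62 x2=0xdc x3=0xbe  N=1 Z=0
after  2: x0=0x6b x1=0x62 x2=0xdc x3=0x62  N=0 Z=0
after  3: x0=0x48 x1=0x62 x2=0xdc x3=0x62  N=0 Z=0
after  4: x0=0x48 x1=0x62 x2=0x48 x3=0x62  N=0 Z=0
after  5: x0=0x62 x1=0x62 x2=0x48 x3=0x62  N=0 Z=0
after  6: x0=0x62 x1=0x62 x2=0x62 x3=0x62  N=0 Z=0
after  7: x0=0x62 x1=0x62 x2=0x00 x3=0x62  N=0 Z=1
after  8: x0=0x62 x1=0x62 x2=0x62 x3=0x62  N=0 Z=1
-- IRQ taken; context saved, return-PC = 9 --
mismatch: x2: reported 0x42 vs actual 0x62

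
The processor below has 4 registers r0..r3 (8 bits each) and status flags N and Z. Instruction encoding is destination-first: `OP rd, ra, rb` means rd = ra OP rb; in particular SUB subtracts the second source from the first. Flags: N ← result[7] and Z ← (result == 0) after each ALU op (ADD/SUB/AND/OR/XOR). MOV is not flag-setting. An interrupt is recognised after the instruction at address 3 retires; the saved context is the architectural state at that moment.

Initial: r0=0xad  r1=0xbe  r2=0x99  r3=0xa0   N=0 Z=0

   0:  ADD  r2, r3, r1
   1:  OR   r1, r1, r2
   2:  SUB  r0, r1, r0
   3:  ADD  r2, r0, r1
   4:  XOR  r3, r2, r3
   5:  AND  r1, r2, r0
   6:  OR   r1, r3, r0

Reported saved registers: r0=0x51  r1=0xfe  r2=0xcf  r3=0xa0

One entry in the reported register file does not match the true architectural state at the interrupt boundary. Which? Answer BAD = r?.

after  0: r0=0xad r1=0xbe r2=0x5e r3=0xa0  N=0 Z=0
after  1: r0=0xad r1=0xfe r2=0x5e r3=0xa0  N=1 Z=0
after  2: r0=0x51 r1=0xfe r2=0x5e r3=0xa0  N=0 Z=0
after  3: r0=0x51 r1=0xfe r2=0x4f r3=0xa0  N=0 Z=0
-- IRQ taken; context saved, return-PC = 4 --
mismatch: r2: reported 0xcf vs actual 0x4f

BAD = r2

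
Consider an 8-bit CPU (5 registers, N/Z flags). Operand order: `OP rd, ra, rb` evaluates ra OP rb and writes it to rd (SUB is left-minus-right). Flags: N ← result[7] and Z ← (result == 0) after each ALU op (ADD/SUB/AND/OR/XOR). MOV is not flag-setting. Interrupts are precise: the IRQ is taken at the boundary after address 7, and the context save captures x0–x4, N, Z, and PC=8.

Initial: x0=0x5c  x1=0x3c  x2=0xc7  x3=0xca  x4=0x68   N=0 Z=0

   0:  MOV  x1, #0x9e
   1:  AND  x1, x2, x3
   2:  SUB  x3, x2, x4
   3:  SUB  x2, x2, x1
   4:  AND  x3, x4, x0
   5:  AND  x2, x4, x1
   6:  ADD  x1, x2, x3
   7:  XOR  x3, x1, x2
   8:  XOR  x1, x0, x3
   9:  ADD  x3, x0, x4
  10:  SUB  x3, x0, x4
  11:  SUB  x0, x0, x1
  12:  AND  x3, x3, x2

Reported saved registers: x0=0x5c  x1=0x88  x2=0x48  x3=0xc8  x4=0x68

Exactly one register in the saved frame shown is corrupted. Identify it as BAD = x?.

after  0: x0=0x5c x1=0x9e x2=0xc7 x3=0xca x4=0x68  N=0 Z=0
after  1: x0=0x5c x1=0xc2 x2=0xc7 x3=0xca x4=0x68  N=1 Z=0
after  2: x0=0x5c x1=0xc2 x2=0xc7 x3=0x5f x4=0x68  N=0 Z=0
after  3: x0=0x5c x1=0xc2 x2=0x05 x3=0x5f x4=0x68  N=0 Z=0
after  4: x0=0x5c x1=0xc2 x2=0x05 x3=0x48 x4=0x68  N=0 Z=0
after  5: x0=0x5c x1=0xc2 x2=0x40 x3=0x48 x4=0x68  N=0 Z=0
after  6: x0=0x5c x1=0x88 x2=0x40 x3=0x48 x4=0x68  N=1 Z=0
after  7: x0=0x5c x1=0x88 x2=0x40 x3=0xc8 x4=0x68  N=1 Z=0
-- IRQ taken; context saved, return-PC = 8 --
mismatch: x2: reported 0x48 vs actual 0x40

BAD = x2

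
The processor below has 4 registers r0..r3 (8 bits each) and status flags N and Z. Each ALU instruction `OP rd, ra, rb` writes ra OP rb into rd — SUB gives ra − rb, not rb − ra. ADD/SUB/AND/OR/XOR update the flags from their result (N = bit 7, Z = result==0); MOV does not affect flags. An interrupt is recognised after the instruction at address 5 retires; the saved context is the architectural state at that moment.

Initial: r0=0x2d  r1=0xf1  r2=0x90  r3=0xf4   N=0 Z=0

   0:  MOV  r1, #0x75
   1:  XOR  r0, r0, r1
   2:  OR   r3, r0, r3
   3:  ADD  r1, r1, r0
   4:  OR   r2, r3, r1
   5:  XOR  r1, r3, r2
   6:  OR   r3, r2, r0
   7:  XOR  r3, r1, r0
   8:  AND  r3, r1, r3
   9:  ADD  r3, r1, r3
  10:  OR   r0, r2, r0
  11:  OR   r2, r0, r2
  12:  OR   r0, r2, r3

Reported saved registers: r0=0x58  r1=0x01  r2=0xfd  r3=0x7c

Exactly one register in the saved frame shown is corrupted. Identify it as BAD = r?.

BAD = r3

after  0: r0=0x2d r1=0x75 r2=0x90 r3=0xf4  N=0 Z=0
after  1: r0=0x58 r1=0x75 r2=0x90 r3=0xf4  N=0 Z=0
after  2: r0=0x58 r1=0x75 r2=0x90 r3=0xfc  N=1 Z=0
after  3: r0=0x58 r1=0xcd r2=0x90 r3=0xfc  N=1 Z=0
after  4: r0=0x58 r1=0xcd r2=0xfd r3=0xfc  N=1 Z=0
after  5: r0=0x58 r1=0x01 r2=0xfd r3=0xfc  N=0 Z=0
-- IRQ taken; context saved, return-PC = 6 --
mismatch: r3: reported 0x7c vs actual 0xfc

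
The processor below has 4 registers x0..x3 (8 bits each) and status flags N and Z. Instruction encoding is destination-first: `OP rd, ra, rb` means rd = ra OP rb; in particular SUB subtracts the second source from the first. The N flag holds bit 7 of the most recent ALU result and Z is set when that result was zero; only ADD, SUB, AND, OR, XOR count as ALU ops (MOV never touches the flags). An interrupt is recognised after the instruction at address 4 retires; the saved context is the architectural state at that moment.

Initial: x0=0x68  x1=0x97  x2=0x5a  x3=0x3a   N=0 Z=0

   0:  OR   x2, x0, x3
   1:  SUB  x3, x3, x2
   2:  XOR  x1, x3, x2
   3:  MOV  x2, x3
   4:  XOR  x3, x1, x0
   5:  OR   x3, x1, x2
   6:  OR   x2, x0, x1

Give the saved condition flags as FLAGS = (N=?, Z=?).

after  0: x0=0x68 x1=0x97 x2=0x7a x3=0x3a  N=0 Z=0
after  1: x0=0x68 x1=0x97 x2=0x7a x3=0xc0  N=1 Z=0
after  2: x0=0x68 x1=0xba x2=0x7a x3=0xc0  N=1 Z=0
after  3: x0=0x68 x1=0xba x2=0xc0 x3=0xc0  N=1 Z=0
after  4: x0=0x68 x1=0xba x2=0xc0 x3=0xd2  N=1 Z=0
-- IRQ taken; context saved, return-PC = 5 --

FLAGS = (N=1, Z=0)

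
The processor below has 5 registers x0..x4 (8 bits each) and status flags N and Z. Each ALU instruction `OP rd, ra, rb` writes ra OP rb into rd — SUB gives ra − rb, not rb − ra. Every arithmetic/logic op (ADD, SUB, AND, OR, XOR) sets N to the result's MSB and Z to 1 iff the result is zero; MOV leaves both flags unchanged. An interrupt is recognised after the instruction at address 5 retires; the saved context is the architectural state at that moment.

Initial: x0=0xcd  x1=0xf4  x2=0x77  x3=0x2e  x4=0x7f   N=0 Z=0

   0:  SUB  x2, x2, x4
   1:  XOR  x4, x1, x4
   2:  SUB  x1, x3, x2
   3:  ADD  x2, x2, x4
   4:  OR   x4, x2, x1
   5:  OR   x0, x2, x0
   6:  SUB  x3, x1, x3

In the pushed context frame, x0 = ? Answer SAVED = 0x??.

after  0: x0=0xcd x1=0xf4 x2=0xf8 x3=0x2e x4=0x7f  N=1 Z=0
after  1: x0=0xcd x1=0xf4 x2=0xf8 x3=0x2e x4=0x8b  N=1 Z=0
after  2: x0=0xcd x1=0x36 x2=0xf8 x3=0x2e x4=0x8b  N=0 Z=0
after  3: x0=0xcd x1=0x36 x2=0x83 x3=0x2e x4=0x8b  N=1 Z=0
after  4: x0=0xcd x1=0x36 x2=0x83 x3=0x2e x4=0xb7  N=1 Z=0
after  5: x0=0xcf x1=0x36 x2=0x83 x3=0x2e x4=0xb7  N=1 Z=0
-- IRQ taken; context saved, return-PC = 6 --

SAVED = 0xcf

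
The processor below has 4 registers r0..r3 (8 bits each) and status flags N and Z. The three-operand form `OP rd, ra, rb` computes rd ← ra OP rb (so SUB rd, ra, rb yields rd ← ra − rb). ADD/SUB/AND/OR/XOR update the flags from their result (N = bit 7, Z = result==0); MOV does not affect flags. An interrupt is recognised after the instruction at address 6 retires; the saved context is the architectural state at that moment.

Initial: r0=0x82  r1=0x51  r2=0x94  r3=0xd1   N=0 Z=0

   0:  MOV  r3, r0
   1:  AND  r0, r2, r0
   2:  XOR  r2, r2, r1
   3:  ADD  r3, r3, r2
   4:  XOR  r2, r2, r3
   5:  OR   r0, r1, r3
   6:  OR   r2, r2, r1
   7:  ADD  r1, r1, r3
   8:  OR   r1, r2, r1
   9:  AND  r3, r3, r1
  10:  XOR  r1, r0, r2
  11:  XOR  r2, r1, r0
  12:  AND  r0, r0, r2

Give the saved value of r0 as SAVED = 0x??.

after  0: r0=0x82 r1=0x51 r2=0x94 r3=0x82  N=0 Z=0
after  1: r0=0x80 r1=0x51 r2=0x94 r3=0x82  N=1 Z=0
after  2: r0=0x80 r1=0x51 r2=0xc5 r3=0x82  N=1 Z=0
after  3: r0=0x80 r1=0x51 r2=0xc5 r3=0x47  N=0 Z=0
after  4: r0=0x80 r1=0x51 r2=0x82 r3=0x47  N=1 Z=0
after  5: r0=0x57 r1=0x51 r2=0x82 r3=0x47  N=0 Z=0
after  6: r0=0x57 r1=0x51 r2=0xd3 r3=0x47  N=1 Z=0
-- IRQ taken; context saved, return-PC = 7 --

SAVED = 0x57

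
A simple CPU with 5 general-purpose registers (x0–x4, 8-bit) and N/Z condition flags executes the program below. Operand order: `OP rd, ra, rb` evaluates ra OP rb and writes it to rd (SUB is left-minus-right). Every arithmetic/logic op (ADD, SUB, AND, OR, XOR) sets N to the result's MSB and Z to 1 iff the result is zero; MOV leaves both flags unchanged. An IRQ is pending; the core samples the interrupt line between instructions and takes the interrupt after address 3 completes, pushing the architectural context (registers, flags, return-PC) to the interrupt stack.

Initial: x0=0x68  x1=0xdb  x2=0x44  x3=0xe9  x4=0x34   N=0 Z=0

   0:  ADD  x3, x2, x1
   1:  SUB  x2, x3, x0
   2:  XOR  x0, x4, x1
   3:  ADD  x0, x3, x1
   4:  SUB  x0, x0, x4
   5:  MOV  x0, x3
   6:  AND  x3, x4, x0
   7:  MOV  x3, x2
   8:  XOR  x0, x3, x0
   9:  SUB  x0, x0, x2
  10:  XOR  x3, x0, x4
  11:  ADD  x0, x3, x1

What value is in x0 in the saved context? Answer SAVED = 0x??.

SAVED = 0xfa

after  0: x0=0x68 x1=0xdb x2=0x44 x3=0x1f x4=0x34  N=0 Z=0
after  1: x0=0x68 x1=0xdb x2=0xb7 x3=0x1f x4=0x34  N=1 Z=0
after  2: x0=0xef x1=0xdb x2=0xb7 x3=0x1f x4=0x34  N=1 Z=0
after  3: x0=0xfa x1=0xdb x2=0xb7 x3=0x1f x4=0x34  N=1 Z=0
-- IRQ taken; context saved, return-PC = 4 --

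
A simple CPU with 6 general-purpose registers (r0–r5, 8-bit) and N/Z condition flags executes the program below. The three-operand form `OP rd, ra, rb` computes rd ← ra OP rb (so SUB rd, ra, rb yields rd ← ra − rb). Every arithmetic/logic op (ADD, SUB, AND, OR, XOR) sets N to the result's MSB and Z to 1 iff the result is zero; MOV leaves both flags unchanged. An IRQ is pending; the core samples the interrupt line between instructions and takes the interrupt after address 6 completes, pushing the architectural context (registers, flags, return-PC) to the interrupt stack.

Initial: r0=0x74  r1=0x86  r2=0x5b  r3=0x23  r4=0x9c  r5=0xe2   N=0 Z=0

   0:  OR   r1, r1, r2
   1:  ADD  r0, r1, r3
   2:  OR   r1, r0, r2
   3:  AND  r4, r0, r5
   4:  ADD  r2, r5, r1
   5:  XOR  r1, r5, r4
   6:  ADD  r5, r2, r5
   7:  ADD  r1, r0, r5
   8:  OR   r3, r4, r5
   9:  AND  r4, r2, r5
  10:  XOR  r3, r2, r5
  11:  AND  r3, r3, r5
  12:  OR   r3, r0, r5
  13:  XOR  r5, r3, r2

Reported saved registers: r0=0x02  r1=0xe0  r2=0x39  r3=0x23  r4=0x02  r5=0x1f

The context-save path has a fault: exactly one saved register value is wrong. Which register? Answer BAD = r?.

after  0: r0=0x74 r1=0xdf r2=0x5b r3=0x23 r4=0x9c r5=0xe2  N=1 Z=0
after  1: r0=0x02 r1=0xdf r2=0x5b r3=0x23 r4=0x9c r5=0xe2  N=0 Z=0
after  2: r0=0x02 r1=0x5b r2=0x5b r3=0x23 r4=0x9c r5=0xe2  N=0 Z=0
after  3: r0=0x02 r1=0x5b r2=0x5b r3=0x23 r4=0x02 r5=0xe2  N=0 Z=0
after  4: r0=0x02 r1=0x5b r2=0x3d r3=0x23 r4=0x02 r5=0xe2  N=0 Z=0
after  5: r0=0x02 r1=0xe0 r2=0x3d r3=0x23 r4=0x02 r5=0xe2  N=1 Z=0
after  6: r0=0x02 r1=0xe0 r2=0x3d r3=0x23 r4=0x02 r5=0x1f  N=0 Z=0
-- IRQ taken; context saved, return-PC = 7 --
mismatch: r2: reported 0x39 vs actual 0x3d

BAD = r2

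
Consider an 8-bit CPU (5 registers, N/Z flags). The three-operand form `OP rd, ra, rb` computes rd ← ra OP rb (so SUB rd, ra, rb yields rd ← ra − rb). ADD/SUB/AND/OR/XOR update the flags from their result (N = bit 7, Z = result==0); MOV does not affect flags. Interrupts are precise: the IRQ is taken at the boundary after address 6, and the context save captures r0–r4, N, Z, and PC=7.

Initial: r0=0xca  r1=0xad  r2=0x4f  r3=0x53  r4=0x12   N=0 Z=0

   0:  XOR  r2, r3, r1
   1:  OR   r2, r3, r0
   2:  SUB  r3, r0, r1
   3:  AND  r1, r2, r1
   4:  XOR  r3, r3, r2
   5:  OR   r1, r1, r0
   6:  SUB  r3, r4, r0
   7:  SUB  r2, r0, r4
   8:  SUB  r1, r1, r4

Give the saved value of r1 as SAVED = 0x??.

SAVED = 0xcb

after  0: r0=0xca r1=0xad r2=0xfe r3=0x53 r4=0x12  N=1 Z=0
after  1: r0=0xca r1=0xad r2=0xdb r3=0x53 r4=0x12  N=1 Z=0
after  2: r0=0xca r1=0xad r2=0xdb r3=0x1d r4=0x12  N=0 Z=0
after  3: r0=0xca r1=0x89 r2=0xdb r3=0x1d r4=0x12  N=1 Z=0
after  4: r0=0xca r1=0x89 r2=0xdb r3=0xc6 r4=0x12  N=1 Z=0
after  5: r0=0xca r1=0xcb r2=0xdb r3=0xc6 r4=0x12  N=1 Z=0
after  6: r0=0xca r1=0xcb r2=0xdb r3=0x48 r4=0x12  N=0 Z=0
-- IRQ taken; context saved, return-PC = 7 --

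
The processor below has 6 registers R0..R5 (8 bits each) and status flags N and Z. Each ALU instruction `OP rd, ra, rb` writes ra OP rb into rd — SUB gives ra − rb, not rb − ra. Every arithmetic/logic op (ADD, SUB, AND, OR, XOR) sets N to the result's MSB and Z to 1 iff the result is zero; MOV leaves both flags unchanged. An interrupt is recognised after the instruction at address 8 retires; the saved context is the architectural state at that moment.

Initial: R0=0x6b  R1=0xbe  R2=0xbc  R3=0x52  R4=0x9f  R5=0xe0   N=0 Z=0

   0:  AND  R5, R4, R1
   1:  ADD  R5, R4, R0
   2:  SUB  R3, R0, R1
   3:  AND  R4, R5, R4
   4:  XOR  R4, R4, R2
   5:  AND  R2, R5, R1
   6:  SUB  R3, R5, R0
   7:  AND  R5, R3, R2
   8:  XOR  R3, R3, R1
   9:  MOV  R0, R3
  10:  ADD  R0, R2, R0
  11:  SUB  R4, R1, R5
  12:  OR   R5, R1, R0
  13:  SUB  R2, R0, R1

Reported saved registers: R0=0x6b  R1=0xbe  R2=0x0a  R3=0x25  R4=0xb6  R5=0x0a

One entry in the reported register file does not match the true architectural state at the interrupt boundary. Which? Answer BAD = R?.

after  0: R0=0x6b R1=0xbe R2=0xbc R3=0x52 R4=0x9f R5=0x9e  N=1 Z=0
after  1: R0=0x6b R1=0xbe R2=0xbc R3=0x52 R4=0x9f R5=0x0a  N=0 Z=0
after  2: R0=0x6b R1=0xbe R2=0xbc R3=0xad R4=0x9f R5=0x0a  N=1 Z=0
after  3: R0=0x6b R1=0xbe R2=0xbc R3=0xad R4=0x0a R5=0x0a  N=0 Z=0
after  4: R0=0x6b R1=0xbe R2=0xbc R3=0xad R4=0xb6 R5=0x0a  N=1 Z=0
after  5: R0=0x6b R1=0xbe R2=0x0a R3=0xad R4=0xb6 R5=0x0a  N=0 Z=0
after  6: R0=0x6b R1=0xbe R2=0x0a R3=0x9f R4=0xb6 R5=0x0a  N=1 Z=0
after  7: R0=0x6b R1=0xbe R2=0x0a R3=0x9f R4=0xb6 R5=0x0a  N=0 Z=0
after  8: R0=0x6b R1=0xbe R2=0x0a R3=0x21 R4=0xb6 R5=0x0a  N=0 Z=0
-- IRQ taken; context saved, return-PC = 9 --
mismatch: R3: reported 0x25 vs actual 0x21

BAD = R3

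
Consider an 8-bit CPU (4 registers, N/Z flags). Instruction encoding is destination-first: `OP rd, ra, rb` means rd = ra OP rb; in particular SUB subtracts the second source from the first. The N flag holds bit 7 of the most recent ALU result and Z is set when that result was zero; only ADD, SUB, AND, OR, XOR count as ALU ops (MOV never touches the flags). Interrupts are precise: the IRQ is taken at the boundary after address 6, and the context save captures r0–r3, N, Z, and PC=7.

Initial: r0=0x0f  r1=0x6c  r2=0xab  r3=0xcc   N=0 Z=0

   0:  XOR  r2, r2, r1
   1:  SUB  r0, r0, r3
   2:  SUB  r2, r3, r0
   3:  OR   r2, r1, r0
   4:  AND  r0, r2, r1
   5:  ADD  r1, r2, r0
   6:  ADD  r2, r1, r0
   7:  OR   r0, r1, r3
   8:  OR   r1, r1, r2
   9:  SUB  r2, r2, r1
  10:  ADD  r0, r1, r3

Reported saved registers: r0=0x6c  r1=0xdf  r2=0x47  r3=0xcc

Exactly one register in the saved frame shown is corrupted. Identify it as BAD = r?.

after  0: r0=0x0f r1=0x6c r2=0xc7 r3=0xcc  N=1 Z=0
after  1: r0=0x43 r1=0x6c r2=0xc7 r3=0xcc  N=0 Z=0
after  2: r0=0x43 r1=0x6c r2=0x89 r3=0xcc  N=1 Z=0
after  3: r0=0x43 r1=0x6c r2=0x6f r3=0xcc  N=0 Z=0
after  4: r0=0x6c r1=0x6c r2=0x6f r3=0xcc  N=0 Z=0
after  5: r0=0x6c r1=0xdb r2=0x6f r3=0xcc  N=1 Z=0
after  6: r0=0x6c r1=0xdb r2=0x47 r3=0xcc  N=0 Z=0
-- IRQ taken; context saved, return-PC = 7 --
mismatch: r1: reported 0xdf vs actual 0xdb

BAD = r1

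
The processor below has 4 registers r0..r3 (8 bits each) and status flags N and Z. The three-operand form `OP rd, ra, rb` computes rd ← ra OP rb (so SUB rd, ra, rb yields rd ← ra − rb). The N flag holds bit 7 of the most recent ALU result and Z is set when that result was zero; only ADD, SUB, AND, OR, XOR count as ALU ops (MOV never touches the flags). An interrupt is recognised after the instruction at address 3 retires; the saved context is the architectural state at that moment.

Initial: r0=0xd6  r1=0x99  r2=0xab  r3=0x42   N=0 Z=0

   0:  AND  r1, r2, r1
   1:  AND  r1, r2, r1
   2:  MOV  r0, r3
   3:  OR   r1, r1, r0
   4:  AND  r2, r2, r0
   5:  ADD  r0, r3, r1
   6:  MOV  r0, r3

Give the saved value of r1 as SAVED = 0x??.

SAVED = 0xcb

after  0: r0=0xd6 r1=0x89 r2=0xab r3=0x42  N=1 Z=0
after  1: r0=0xd6 r1=0x89 r2=0xab r3=0x42  N=1 Z=0
after  2: r0=0x42 r1=0x89 r2=0xab r3=0x42  N=1 Z=0
after  3: r0=0x42 r1=0xcb r2=0xab r3=0x42  N=1 Z=0
-- IRQ taken; context saved, return-PC = 4 --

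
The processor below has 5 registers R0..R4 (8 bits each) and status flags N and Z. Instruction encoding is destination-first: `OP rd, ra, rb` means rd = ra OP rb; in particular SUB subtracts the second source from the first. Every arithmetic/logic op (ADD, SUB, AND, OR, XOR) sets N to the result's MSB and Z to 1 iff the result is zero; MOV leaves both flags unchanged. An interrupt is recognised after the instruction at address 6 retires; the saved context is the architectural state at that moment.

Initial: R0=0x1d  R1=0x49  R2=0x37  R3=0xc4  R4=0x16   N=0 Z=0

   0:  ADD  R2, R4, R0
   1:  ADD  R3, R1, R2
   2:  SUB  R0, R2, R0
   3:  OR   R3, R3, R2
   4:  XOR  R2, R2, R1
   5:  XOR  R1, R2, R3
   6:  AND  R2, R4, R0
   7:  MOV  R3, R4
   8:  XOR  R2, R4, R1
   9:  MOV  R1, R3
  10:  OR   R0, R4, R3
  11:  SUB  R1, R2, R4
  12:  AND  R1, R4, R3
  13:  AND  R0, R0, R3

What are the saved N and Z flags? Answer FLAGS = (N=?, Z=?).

FLAGS = (N=0, Z=0)

after  0: R0=0x1d R1=0x49 R2=0x33 R3=0xc4 R4=0x16  N=0 Z=0
after  1: R0=0x1d R1=0x49 R2=0x33 R3=0x7c R4=0x16  N=0 Z=0
after  2: R0=0x16 R1=0x49 R2=0x33 R3=0x7c R4=0x16  N=0 Z=0
after  3: R0=0x16 R1=0x49 R2=0x33 R3=0x7f R4=0x16  N=0 Z=0
after  4: R0=0x16 R1=0x49 R2=0x7a R3=0x7f R4=0x16  N=0 Z=0
after  5: R0=0x16 R1=0x05 R2=0x7a R3=0x7f R4=0x16  N=0 Z=0
after  6: R0=0x16 R1=0x05 R2=0x16 R3=0x7f R4=0x16  N=0 Z=0
-- IRQ taken; context saved, return-PC = 7 --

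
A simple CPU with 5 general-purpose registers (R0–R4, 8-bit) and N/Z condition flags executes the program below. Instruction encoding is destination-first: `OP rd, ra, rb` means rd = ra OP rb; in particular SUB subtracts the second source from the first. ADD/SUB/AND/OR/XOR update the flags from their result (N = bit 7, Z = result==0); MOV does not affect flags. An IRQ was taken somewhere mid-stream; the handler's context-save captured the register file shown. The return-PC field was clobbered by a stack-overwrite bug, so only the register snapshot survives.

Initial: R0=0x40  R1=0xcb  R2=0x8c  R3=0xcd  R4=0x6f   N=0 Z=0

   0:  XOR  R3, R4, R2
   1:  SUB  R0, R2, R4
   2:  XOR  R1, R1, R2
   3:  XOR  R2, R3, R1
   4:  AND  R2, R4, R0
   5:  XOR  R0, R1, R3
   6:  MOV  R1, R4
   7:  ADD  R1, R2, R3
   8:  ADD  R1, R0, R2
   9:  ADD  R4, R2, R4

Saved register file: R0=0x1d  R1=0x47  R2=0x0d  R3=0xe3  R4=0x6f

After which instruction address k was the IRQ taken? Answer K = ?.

after  0: R0=0x40 R1=0xcb R2=0x8c R3=0xe3 R4=0x6f  N=1 Z=0
after  1: R0=0x1d R1=0xcb R2=0x8c R3=0xe3 R4=0x6f  N=0 Z=0
after  2: R0=0x1d R1=0x47 R2=0x8c R3=0xe3 R4=0x6f  N=0 Z=0
after  3: R0=0x1d R1=0x47 R2=0xa4 R3=0xe3 R4=0x6f  N=1 Z=0
after  4: R0=0x1d R1=0x47 R2=0x0d R3=0xe3 R4=0x6f  N=0 Z=0
-- IRQ taken; context saved, return-PC = 5 --

K = 4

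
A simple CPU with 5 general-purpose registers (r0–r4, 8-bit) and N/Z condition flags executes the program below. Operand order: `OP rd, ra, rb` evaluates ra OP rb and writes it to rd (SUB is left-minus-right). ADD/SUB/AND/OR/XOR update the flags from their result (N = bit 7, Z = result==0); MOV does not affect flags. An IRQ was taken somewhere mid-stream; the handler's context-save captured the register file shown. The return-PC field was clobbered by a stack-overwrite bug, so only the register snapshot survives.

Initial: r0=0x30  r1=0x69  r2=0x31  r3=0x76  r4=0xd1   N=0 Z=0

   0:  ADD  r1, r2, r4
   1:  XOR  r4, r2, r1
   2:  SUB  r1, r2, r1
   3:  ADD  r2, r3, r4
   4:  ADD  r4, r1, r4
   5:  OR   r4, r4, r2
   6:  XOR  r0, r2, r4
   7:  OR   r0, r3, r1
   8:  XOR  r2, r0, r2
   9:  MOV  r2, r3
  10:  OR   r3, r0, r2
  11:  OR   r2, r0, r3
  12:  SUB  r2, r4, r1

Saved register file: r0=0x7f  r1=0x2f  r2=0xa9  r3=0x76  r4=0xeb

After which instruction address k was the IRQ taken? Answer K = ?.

K = 7

after  0: r0=0x30 r1=0x02 r2=0x31 r3=0x76 r4=0xd1  N=0 Z=0
after  1: r0=0x30 r1=0x02 r2=0x31 r3=0x76 r4=0x33  N=0 Z=0
after  2: r0=0x30 r1=0x2f r2=0x31 r3=0x76 r4=0x33  N=0 Z=0
after  3: r0=0x30 r1=0x2f r2=0xa9 r3=0x76 r4=0x33  N=1 Z=0
after  4: r0=0x30 r1=0x2f r2=0xa9 r3=0x76 r4=0x62  N=0 Z=0
after  5: r0=0x30 r1=0x2f r2=0xa9 r3=0x76 r4=0xeb  N=1 Z=0
after  6: r0=0x42 r1=0x2f r2=0xa9 r3=0x76 r4=0xeb  N=0 Z=0
after  7: r0=0x7f r1=0x2f r2=0xa9 r3=0x76 r4=0xeb  N=0 Z=0
-- IRQ taken; context saved, return-PC = 8 --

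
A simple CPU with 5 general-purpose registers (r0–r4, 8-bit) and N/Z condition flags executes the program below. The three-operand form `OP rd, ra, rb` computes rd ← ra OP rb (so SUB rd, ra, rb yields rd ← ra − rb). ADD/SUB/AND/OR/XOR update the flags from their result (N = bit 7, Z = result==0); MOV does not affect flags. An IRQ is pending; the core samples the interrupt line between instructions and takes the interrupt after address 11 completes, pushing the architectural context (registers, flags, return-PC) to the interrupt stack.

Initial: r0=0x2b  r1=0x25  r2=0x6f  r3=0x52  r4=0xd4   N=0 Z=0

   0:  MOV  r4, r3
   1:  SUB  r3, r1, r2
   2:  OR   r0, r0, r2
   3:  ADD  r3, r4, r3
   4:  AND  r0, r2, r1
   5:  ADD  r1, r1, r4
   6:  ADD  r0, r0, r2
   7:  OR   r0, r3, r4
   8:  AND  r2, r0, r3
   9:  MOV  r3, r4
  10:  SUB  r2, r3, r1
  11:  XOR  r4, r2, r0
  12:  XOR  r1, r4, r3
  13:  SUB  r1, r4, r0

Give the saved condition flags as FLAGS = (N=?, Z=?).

after  0: r0=0x2b r1=0x25 r2=0x6f r3=0x52 r4=0x52  N=0 Z=0
after  1: r0=0x2b r1=0x25 r2=0x6f r3=0xb6 r4=0x52  N=1 Z=0
after  2: r0=0x6f r1=0x25 r2=0x6f r3=0xb6 r4=0x52  N=0 Z=0
after  3: r0=0x6f r1=0x25 r2=0x6f r3=0x08 r4=0x52  N=0 Z=0
after  4: r0=0x25 r1=0x25 r2=0x6f r3=0x08 r4=0x52  N=0 Z=0
after  5: r0=0x25 r1=0x77 r2=0x6f r3=0x08 r4=0x52  N=0 Z=0
after  6: r0=0x94 r1=0x77 r2=0x6f r3=0x08 r4=0x52  N=1 Z=0
after  7: r0=0x5a r1=0x77 r2=0x6f r3=0x08 r4=0x52  N=0 Z=0
after  8: r0=0x5a r1=0x77 r2=0x08 r3=0x08 r4=0x52  N=0 Z=0
after  9: r0=0x5a r1=0x77 r2=0x08 r3=0x52 r4=0x52  N=0 Z=0
after 10: r0=0x5a r1=0x77 r2=0xdb r3=0x52 r4=0x52  N=1 Z=0
after 11: r0=0x5a r1=0x77 r2=0xdb r3=0x52 r4=0x81  N=1 Z=0
-- IRQ taken; context saved, return-PC = 12 --

FLAGS = (N=1, Z=0)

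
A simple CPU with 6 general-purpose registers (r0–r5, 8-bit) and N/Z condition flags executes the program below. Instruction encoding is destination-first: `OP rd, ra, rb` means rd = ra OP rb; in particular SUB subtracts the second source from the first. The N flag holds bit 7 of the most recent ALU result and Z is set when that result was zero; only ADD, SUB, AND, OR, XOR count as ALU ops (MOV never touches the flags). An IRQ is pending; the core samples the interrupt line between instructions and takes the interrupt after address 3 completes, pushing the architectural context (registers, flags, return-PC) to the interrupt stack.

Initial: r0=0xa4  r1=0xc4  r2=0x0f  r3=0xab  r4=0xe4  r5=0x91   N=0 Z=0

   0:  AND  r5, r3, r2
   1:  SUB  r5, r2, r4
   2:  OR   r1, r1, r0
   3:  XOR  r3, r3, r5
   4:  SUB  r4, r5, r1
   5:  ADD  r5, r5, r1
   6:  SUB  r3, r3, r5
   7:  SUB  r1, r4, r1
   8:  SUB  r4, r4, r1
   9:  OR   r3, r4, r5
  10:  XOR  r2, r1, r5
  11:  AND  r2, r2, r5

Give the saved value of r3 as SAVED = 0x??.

SAVED = 0x80

after  0: r0=0xa4 r1=0xc4 r2=0x0f r3=0xab r4=0xe4 r5=0x0b  N=0 Z=0
after  1: r0=0xa4 r1=0xc4 r2=0x0f r3=0xab r4=0xe4 r5=0x2b  N=0 Z=0
after  2: r0=0xa4 r1=0xe4 r2=0x0f r3=0xab r4=0xe4 r5=0x2b  N=1 Z=0
after  3: r0=0xa4 r1=0xe4 r2=0x0f r3=0x80 r4=0xe4 r5=0x2b  N=1 Z=0
-- IRQ taken; context saved, return-PC = 4 --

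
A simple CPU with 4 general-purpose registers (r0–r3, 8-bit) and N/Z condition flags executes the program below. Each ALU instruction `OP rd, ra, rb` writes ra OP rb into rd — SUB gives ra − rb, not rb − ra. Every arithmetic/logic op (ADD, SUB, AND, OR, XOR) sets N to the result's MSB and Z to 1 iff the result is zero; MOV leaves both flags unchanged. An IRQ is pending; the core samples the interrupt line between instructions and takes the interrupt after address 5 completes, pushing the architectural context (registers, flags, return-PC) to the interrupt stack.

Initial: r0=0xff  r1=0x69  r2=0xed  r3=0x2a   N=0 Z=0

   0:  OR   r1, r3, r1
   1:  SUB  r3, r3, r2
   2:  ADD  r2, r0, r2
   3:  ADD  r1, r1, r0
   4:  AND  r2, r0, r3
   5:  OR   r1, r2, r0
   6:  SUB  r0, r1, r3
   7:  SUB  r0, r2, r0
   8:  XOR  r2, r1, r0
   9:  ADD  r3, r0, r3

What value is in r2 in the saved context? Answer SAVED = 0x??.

after  0: r0=0xff r1=0x6b r2=0xed r3=0x2a  N=0 Z=0
after  1: r0=0xff r1=0x6b r2=0xed r3=0x3d  N=0 Z=0
after  2: r0=0xff r1=0x6b r2=0xec r3=0x3d  N=1 Z=0
after  3: r0=0xff r1=0x6a r2=0xec r3=0x3d  N=0 Z=0
after  4: r0=0xff r1=0x6a r2=0x3d r3=0x3d  N=0 Z=0
after  5: r0=0xff r1=0xff r2=0x3d r3=0x3d  N=1 Z=0
-- IRQ taken; context saved, return-PC = 6 --

SAVED = 0x3d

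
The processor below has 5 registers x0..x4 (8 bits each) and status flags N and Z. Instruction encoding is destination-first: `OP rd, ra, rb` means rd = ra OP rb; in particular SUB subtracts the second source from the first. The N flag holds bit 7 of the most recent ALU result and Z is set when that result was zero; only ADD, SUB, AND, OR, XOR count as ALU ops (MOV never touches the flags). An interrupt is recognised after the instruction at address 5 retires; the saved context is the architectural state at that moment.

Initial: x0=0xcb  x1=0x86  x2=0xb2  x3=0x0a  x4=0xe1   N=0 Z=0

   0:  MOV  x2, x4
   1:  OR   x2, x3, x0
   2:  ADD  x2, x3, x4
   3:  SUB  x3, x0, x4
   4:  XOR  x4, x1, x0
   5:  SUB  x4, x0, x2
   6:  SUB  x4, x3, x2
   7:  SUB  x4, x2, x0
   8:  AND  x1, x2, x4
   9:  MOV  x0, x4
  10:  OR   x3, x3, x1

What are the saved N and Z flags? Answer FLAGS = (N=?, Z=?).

FLAGS = (N=1, Z=0)

after  0: x0=0xcb x1=0x86 x2=0xe1 x3=0x0a x4=0xe1  N=0 Z=0
after  1: x0=0xcb x1=0x86 x2=0xcb x3=0x0a x4=0xe1  N=1 Z=0
after  2: x0=0xcb x1=0x86 x2=0xeb x3=0x0a x4=0xe1  N=1 Z=0
after  3: x0=0xcb x1=0x86 x2=0xeb x3=0xea x4=0xe1  N=1 Z=0
after  4: x0=0xcb x1=0x86 x2=0xeb x3=0xea x4=0x4d  N=0 Z=0
after  5: x0=0xcb x1=0x86 x2=0xeb x3=0xea x4=0xe0  N=1 Z=0
-- IRQ taken; context saved, return-PC = 6 --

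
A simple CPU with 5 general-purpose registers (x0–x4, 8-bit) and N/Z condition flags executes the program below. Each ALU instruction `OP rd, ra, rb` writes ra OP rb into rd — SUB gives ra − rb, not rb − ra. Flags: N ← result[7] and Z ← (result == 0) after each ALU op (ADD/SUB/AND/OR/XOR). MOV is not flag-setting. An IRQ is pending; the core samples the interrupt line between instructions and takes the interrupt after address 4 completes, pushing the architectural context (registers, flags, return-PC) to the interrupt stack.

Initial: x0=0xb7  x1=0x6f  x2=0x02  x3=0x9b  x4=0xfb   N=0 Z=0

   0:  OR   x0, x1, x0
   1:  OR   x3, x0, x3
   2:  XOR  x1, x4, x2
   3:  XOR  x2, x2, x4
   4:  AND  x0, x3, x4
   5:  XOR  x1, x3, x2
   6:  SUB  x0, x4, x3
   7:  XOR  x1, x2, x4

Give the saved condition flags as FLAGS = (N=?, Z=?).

FLAGS = (N=1, Z=0)

after  0: x0=0xff x1=0x6f x2=0x02 x3=0x9b x4=0xfb  N=1 Z=0
after  1: x0=0xff x1=0x6f x2=0x02 x3=0xff x4=0xfb  N=1 Z=0
after  2: x0=0xff x1=0xf9 x2=0x02 x3=0xff x4=0xfb  N=1 Z=0
after  3: x0=0xff x1=0xf9 x2=0xf9 x3=0xff x4=0xfb  N=1 Z=0
after  4: x0=0xfb x1=0xf9 x2=0xf9 x3=0xff x4=0xfb  N=1 Z=0
-- IRQ taken; context saved, return-PC = 5 --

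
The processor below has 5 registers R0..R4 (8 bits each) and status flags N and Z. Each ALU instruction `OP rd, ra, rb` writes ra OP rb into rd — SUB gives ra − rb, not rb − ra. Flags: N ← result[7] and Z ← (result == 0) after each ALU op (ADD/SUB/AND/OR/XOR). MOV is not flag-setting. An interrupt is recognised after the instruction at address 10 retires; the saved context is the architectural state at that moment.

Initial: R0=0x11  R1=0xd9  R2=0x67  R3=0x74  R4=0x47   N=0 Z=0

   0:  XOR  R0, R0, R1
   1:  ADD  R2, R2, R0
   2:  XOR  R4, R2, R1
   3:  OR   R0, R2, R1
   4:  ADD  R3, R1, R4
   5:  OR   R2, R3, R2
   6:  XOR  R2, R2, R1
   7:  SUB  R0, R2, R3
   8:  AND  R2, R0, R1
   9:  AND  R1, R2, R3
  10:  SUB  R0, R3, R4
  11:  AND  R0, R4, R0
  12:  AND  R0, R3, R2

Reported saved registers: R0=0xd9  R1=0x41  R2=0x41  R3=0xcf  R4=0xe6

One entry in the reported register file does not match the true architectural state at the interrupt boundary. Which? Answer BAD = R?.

after  0: R0=0xc8 R1=0xd9 R2=0x67 R3=0x74 R4=0x47  N=1 Z=0
after  1: R0=0xc8 R1=0xd9 R2=0x2f R3=0x74 R4=0x47  N=0 Z=0
after  2: R0=0xc8 R1=0xd9 R2=0x2f R3=0x74 R4=0xf6  N=1 Z=0
after  3: R0=0xff R1=0xd9 R2=0x2f R3=0x74 R4=0xf6  N=1 Z=0
after  4: R0=0xff R1=0xd9 R2=0x2f R3=0xcf R4=0xf6  N=1 Z=0
after  5: R0=0xff R1=0xd9 R2=0xef R3=0xcf R4=0xf6  N=1 Z=0
after  6: R0=0xff R1=0xd9 R2=0x36 R3=0xcf R4=0xf6  N=0 Z=0
after  7: R0=0x67 R1=0xd9 R2=0x36 R3=0xcf R4=0xf6  N=0 Z=0
after  8: R0=0x67 R1=0xd9 R2=0x41 R3=0xcf R4=0xf6  N=0 Z=0
after  9: R0=0x67 R1=0x41 R2=0x41 R3=0xcf R4=0xf6  N=0 Z=0
after 10: R0=0xd9 R1=0x41 R2=0x41 R3=0xcf R4=0xf6  N=1 Z=0
-- IRQ taken; context saved, return-PC = 11 --
mismatch: R4: reported 0xe6 vs actual 0xf6

BAD = R4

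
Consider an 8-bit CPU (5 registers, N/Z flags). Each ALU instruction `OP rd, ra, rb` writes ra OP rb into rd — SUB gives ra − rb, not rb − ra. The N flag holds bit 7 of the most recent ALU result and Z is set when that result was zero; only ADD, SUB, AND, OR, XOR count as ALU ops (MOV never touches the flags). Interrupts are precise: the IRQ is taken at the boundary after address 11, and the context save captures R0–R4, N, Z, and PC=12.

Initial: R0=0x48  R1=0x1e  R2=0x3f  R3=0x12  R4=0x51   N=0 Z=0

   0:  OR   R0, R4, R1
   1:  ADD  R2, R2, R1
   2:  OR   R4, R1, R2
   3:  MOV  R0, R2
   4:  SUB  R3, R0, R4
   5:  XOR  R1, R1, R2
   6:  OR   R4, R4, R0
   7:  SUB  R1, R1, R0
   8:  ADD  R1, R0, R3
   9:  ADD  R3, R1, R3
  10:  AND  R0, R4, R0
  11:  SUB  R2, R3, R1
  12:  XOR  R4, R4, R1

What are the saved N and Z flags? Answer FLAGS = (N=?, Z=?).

FLAGS = (N=1, Z=0)

after  0: R0=0x5f R1=0x1e R2=0x3f R3=0x12 R4=0x51  N=0 Z=0
after  1: R0=0x5f R1=0x1e R2=0x5d R3=0x12 R4=0x51  N=0 Z=0
after  2: R0=0x5f R1=0x1e R2=0x5d R3=0x12 R4=0x5f  N=0 Z=0
after  3: R0=0x5d R1=0x1e R2=0x5d R3=0x12 R4=0x5f  N=0 Z=0
after  4: R0=0x5d R1=0x1e R2=0x5d R3=0xfe R4=0x5f  N=1 Z=0
after  5: R0=0x5d R1=0x43 R2=0x5d R3=0xfe R4=0x5f  N=0 Z=0
after  6: R0=0x5d R1=0x43 R2=0x5d R3=0xfe R4=0x5f  N=0 Z=0
after  7: R0=0x5d R1=0xe6 R2=0x5d R3=0xfe R4=0x5f  N=1 Z=0
after  8: R0=0x5d R1=0x5b R2=0x5d R3=0xfe R4=0x5f  N=0 Z=0
after  9: R0=0x5d R1=0x5b R2=0x5d R3=0x59 R4=0x5f  N=0 Z=0
after 10: R0=0x5d R1=0x5b R2=0x5d R3=0x59 R4=0x5f  N=0 Z=0
after 11: R0=0x5d R1=0x5b R2=0xfe R3=0x59 R4=0x5f  N=1 Z=0
-- IRQ taken; context saved, return-PC = 12 --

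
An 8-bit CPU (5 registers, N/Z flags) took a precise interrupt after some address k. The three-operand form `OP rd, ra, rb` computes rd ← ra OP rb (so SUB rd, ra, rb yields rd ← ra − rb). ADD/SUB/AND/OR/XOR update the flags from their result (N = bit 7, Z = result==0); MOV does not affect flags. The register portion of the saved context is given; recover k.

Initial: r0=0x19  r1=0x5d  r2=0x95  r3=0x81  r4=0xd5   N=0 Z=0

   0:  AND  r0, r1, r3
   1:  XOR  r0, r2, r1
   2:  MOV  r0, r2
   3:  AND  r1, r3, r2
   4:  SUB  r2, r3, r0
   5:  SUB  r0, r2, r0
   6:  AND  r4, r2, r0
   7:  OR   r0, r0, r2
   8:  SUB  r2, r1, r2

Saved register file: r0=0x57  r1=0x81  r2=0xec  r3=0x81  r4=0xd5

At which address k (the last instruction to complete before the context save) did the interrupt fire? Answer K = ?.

K = 5

after  0: r0=0x01 r1=0x5d r2=0x95 r3=0x81 r4=0xd5  N=0 Z=0
after  1: r0=0xc8 r1=0x5d r2=0x95 r3=0x81 r4=0xd5  N=1 Z=0
after  2: r0=0x95 r1=0x5d r2=0x95 r3=0x81 r4=0xd5  N=1 Z=0
after  3: r0=0x95 r1=0x81 r2=0x95 r3=0x81 r4=0xd5  N=1 Z=0
after  4: r0=0x95 r1=0x81 r2=0xec r3=0x81 r4=0xd5  N=1 Z=0
after  5: r0=0x57 r1=0x81 r2=0xec r3=0x81 r4=0xd5  N=0 Z=0
-- IRQ taken; context saved, return-PC = 6 --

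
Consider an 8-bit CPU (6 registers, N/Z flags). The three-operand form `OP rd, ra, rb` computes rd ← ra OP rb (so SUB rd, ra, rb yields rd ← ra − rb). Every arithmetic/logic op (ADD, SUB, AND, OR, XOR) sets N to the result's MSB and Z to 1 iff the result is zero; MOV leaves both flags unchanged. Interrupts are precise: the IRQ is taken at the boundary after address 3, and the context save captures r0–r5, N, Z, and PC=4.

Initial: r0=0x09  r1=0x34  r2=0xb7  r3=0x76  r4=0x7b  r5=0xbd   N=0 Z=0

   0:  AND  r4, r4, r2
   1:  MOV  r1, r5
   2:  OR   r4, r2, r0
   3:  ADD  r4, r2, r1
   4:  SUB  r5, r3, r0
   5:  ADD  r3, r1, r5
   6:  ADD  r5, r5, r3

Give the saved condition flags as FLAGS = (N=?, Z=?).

FLAGS = (N=0, Z=0)

after  0: r0=0x09 r1=0x34 r2=0xb7 r3=0x76 r4=0x33 r5=0xbd  N=0 Z=0
after  1: r0=0x09 r1=0xbd r2=0xb7 r3=0x76 r4=0x33 r5=0xbd  N=0 Z=0
after  2: r0=0x09 r1=0xbd r2=0xb7 r3=0x76 r4=0xbf r5=0xbd  N=1 Z=0
after  3: r0=0x09 r1=0xbd r2=0xb7 r3=0x76 r4=0x74 r5=0xbd  N=0 Z=0
-- IRQ taken; context saved, return-PC = 4 --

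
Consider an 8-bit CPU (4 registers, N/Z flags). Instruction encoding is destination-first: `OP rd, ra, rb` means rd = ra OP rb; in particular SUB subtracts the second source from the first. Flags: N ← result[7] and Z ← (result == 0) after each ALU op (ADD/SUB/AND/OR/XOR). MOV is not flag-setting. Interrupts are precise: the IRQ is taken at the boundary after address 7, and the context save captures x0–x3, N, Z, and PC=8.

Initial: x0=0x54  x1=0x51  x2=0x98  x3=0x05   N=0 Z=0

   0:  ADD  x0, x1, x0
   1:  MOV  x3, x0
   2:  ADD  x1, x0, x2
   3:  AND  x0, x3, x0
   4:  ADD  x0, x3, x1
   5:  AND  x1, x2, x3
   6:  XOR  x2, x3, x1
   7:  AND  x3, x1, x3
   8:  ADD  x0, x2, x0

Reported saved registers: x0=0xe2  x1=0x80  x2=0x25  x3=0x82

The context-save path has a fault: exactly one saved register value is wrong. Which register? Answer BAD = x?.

after  0: x0=0xa5 x1=0x51 x2=0x98 x3=0x05  N=1 Z=0
after  1: x0=0xa5 x1=0x51 x2=0x98 x3=0xa5  N=1 Z=0
after  2: x0=0xa5 x1=0x3d x2=0x98 x3=0xa5  N=0 Z=0
after  3: x0=0xa5 x1=0x3d x2=0x98 x3=0xa5  N=1 Z=0
after  4: x0=0xe2 x1=0x3d x2=0x98 x3=0xa5  N=1 Z=0
after  5: x0=0xe2 x1=0x80 x2=0x98 x3=0xa5  N=1 Z=0
after  6: x0=0xe2 x1=0x80 x2=0x25 x3=0xa5  N=0 Z=0
after  7: x0=0xe2 x1=0x80 x2=0x25 x3=0x80  N=1 Z=0
-- IRQ taken; context saved, return-PC = 8 --
mismatch: x3: reported 0x82 vs actual 0x80

BAD = x3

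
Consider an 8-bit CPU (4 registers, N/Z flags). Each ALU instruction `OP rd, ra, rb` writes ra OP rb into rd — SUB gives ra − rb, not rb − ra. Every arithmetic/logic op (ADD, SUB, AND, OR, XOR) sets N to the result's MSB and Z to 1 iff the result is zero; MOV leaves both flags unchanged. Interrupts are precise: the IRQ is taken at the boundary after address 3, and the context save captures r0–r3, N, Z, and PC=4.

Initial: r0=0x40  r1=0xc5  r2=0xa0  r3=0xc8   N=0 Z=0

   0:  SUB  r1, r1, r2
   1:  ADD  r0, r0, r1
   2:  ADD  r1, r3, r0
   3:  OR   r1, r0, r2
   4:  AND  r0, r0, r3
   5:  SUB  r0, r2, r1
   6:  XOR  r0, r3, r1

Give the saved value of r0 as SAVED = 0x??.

SAVED = 0x65

after  0: r0=0x40 r1=0x25 r2=0xa0 r3=0xc8  N=0 Z=0
after  1: r0=0x65 r1=0x25 r2=0xa0 r3=0xc8  N=0 Z=0
after  2: r0=0x65 r1=0x2d r2=0xa0 r3=0xc8  N=0 Z=0
after  3: r0=0x65 r1=0xe5 r2=0xa0 r3=0xc8  N=1 Z=0
-- IRQ taken; context saved, return-PC = 4 --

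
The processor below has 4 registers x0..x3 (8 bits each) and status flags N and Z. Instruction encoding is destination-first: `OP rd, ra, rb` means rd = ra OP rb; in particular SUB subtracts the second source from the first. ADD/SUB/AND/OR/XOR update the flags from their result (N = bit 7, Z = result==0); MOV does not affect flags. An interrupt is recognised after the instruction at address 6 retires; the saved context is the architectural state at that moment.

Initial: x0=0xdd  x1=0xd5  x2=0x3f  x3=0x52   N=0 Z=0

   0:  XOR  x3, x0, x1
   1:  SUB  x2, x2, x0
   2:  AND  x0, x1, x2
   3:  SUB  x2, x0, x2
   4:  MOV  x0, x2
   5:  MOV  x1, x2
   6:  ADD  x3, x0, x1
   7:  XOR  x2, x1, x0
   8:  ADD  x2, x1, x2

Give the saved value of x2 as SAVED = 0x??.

after  0: x0=0xdd x1=0xd5 x2=0x3f x3=0x08  N=0 Z=0
after  1: x0=0xdd x1=0xd5 x2=0x62 x3=0x08  N=0 Z=0
after  2: x0=0x40 x1=0xd5 x2=0x62 x3=0x08  N=0 Z=0
after  3: x0=0x40 x1=0xd5 x2=0xde x3=0x08  N=1 Z=0
after  4: x0=0xde x1=0xd5 x2=0xde x3=0x08  N=1 Z=0
after  5: x0=0xde x1=0xde x2=0xde x3=0x08  N=1 Z=0
after  6: x0=0xde x1=0xde x2=0xde x3=0xbc  N=1 Z=0
-- IRQ taken; context saved, return-PC = 7 --

SAVED = 0xde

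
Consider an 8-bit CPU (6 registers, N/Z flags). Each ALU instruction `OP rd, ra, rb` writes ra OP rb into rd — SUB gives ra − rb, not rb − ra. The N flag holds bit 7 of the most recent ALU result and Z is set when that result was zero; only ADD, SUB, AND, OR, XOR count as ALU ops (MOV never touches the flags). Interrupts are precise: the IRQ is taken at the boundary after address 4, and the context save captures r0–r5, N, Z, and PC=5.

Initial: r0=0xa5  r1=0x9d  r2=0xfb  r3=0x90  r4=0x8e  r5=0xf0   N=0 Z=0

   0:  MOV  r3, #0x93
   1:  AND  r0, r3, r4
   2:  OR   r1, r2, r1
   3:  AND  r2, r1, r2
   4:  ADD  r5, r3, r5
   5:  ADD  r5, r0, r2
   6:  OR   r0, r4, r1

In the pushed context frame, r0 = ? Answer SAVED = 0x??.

SAVED = 0x82

after  0: r0=0xa5 r1=0x9d r2=0xfb r3=0x93 r4=0x8e r5=0xf0  N=0 Z=0
after  1: r0=0x82 r1=0x9d r2=0xfb r3=0x93 r4=0x8e r5=0xf0  N=1 Z=0
after  2: r0=0x82 r1=0xff r2=0xfb r3=0x93 r4=0x8e r5=0xf0  N=1 Z=0
after  3: r0=0x82 r1=0xff r2=0xfb r3=0x93 r4=0x8e r5=0xf0  N=1 Z=0
after  4: r0=0x82 r1=0xff r2=0xfb r3=0x93 r4=0x8e r5=0x83  N=1 Z=0
-- IRQ taken; context saved, return-PC = 5 --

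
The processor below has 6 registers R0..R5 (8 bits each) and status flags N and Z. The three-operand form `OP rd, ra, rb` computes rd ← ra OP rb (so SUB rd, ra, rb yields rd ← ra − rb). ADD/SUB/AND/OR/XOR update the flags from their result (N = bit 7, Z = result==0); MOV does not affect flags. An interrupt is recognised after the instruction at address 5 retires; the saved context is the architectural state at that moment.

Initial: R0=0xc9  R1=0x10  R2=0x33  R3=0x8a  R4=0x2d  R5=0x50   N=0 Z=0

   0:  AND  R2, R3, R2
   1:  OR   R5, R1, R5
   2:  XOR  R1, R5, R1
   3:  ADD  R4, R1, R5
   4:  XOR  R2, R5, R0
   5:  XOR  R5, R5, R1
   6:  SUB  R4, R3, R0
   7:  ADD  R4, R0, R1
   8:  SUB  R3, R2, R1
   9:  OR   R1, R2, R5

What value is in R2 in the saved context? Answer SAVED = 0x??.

SAVED = 0x99

after  0: R0=0xc9 R1=0x10 R2=0x02 R3=0x8a R4=0x2d R5=0x50  N=0 Z=0
after  1: R0=0xc9 R1=0x10 R2=0x02 R3=0x8a R4=0x2d R5=0x50  N=0 Z=0
after  2: R0=0xc9 R1=0x40 R2=0x02 R3=0x8a R4=0x2d R5=0x50  N=0 Z=0
after  3: R0=0xc9 R1=0x40 R2=0x02 R3=0x8a R4=0x90 R5=0x50  N=1 Z=0
after  4: R0=0xc9 R1=0x40 R2=0x99 R3=0x8a R4=0x90 R5=0x50  N=1 Z=0
after  5: R0=0xc9 R1=0x40 R2=0x99 R3=0x8a R4=0x90 R5=0x10  N=0 Z=0
-- IRQ taken; context saved, return-PC = 6 --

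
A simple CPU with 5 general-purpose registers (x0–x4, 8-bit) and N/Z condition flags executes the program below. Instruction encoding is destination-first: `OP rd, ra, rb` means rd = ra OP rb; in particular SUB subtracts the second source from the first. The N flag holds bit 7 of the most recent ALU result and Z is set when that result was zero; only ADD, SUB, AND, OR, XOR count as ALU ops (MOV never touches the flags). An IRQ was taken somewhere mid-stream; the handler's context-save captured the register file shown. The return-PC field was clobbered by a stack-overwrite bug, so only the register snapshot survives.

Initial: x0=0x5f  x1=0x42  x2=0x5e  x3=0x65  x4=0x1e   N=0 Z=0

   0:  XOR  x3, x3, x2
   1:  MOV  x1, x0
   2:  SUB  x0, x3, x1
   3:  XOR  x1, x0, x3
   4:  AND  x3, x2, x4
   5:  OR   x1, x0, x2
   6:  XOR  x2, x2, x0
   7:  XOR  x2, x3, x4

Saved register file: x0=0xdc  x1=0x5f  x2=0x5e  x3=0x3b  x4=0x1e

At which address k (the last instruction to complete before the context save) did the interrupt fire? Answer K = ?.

after  0: x0=0x5f x1=0x42 x2=0x5e x3=0x3b x4=0x1e  N=0 Z=0
after  1: x0=0x5f x1=0x5f x2=0x5e x3=0x3b x4=0x1e  N=0 Z=0
after  2: x0=0xdc x1=0x5f x2=0x5e x3=0x3b x4=0x1e  N=1 Z=0
-- IRQ taken; context saved, return-PC = 3 --

K = 2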